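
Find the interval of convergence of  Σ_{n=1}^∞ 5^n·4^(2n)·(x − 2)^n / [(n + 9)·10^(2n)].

By the ratio test, |a_{n+1}/a_n| = [(n + 9)/((n+1) + 9)] · 5·16/100 → 4/5.
Hence the series converges for |x − 2| < 1/(4/5) = 5/4, so the radius of convergence is 5/4.
Endpoint x = 13/4: comparison with the harmonic series Σ 1/n shows the series diverges.
When x = 3/4, convergence follows from the alternating series test (terms decrease monotonically to 0).

[3/4, 13/4)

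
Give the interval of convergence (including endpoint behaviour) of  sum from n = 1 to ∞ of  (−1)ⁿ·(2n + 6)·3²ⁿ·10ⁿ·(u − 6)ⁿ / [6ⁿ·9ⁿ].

(27/5, 33/5)

Ratio test: |a_{n+1}/a_n| = [(2(n+1) + 6)/(2n + 6)] · 9·10/(6·9) → 5/3 as n → ∞.
Convergence for |u − 6| · 5/3 < 1, i.e. |u − 6| < 3/5. So R = 3/5.
When u = 33/5, the terms have absolute value of order n, which does not tend to 0, so the series diverges by the divergence test.
Check u = 27/5: the terms have absolute value of order n, which does not tend to 0, so the series diverges by the divergence test.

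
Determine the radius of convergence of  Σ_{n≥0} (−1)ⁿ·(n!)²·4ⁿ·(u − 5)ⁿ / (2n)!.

Ratio test: |a_{n+1}/a_n| = (n+1)²/[(2n+1)·(2n+2)] · 4 → 1 as n → ∞.
Hence R = 1.

R = 1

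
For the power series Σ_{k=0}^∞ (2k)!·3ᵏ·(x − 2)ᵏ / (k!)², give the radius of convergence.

Apply the ratio test: |a_{k+1}| / |a_k| = (2k+1)·(2k+2)/(k+1)² · 3, which tends to 12 as k → ∞.
The series converges when 12 · |x − 2| < 1, giving R = 1/12.

R = 1/12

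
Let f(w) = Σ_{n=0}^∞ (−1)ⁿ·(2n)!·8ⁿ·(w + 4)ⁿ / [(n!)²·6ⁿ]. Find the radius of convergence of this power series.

By the ratio test, |a_{n+1}/a_n| = (2n+1)·(2n+2)/(n+1)² · 8/6 → 16/3.
The series converges when 16/3 · |w + 4| < 1, giving R = 3/16.

R = 3/16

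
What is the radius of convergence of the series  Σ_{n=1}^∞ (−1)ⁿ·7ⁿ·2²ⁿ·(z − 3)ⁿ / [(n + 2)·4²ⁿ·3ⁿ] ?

R = 12/7

Ratio test: |a_{n+1}/a_n| = [(n + 2)/((n+1) + 2)] · 7·4/(16·3) → 7/12 as n → ∞.
Convergence for |z − 3| · 7/12 < 1, i.e. |z − 3| < 12/7. So R = 12/7.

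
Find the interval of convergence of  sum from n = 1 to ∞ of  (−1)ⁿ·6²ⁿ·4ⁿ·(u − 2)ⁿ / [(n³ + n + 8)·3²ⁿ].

[31/16, 33/16]

By the ratio test, |a_{n+1}/a_n| = [(n³ + n + 8)/((n+1)³ + (n+1) + 8)] · 36·4/9 → 16.
Thus R = 1/(16) = 1/16.
When u = 33/16, absolute convergence follows by limit comparison with Σ 1/n³.
At u = 31/16: absolute convergence follows by limit comparison with Σ 1/n³.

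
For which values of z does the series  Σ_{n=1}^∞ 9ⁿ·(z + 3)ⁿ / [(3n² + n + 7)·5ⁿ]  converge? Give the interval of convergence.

[-32/9, -22/9]

Apply the ratio test: |a_{n+1}| / |a_n| = [(3n² + n + 7)/(3(n+1)² + (n+1) + 7)] · 9/5, which tends to 9/5 as n → ∞.
Thus R = 1/(9/5) = 5/9.
Endpoint z = -22/9: the series is dominated by a constant times Σ 1/n², which converges (p = 2 > 1).
Check z = -32/9: the series is dominated by a constant times Σ 1/n², which converges (p = 2 > 1).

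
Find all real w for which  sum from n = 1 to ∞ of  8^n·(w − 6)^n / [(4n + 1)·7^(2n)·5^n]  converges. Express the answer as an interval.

Apply the ratio test: |a_{n+1}| / |a_n| = [(4n + 1)/(4(n+1) + 1)] · 8/(49·5), which tends to 8/245 as n → ∞.
Hence the series converges for |w − 6| < 1/(8/245) = 245/8, so the radius of convergence is 245/8.
When w = 293/8, comparison with the harmonic series Σ 1/n shows the series diverges.
Endpoint w = -197/8: convergence follows from the alternating series test (terms decrease monotonically to 0).

[-197/8, 293/8)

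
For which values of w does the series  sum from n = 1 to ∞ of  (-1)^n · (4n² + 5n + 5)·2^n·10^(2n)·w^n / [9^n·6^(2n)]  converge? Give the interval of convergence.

Ratio test: |a_{n+1}/a_n| = [(4(n+1)² + 5(n+1) + 5)/(4n² + 5n + 5)] · 2·100/(9·36) → 50/81 as n → ∞.
Thus R = 1/(50/81) = 81/50.
Check w = 81/50: the n-th term does not approach 0; divergence by the term test.
When w = -81/50, the n-th term does not approach 0; divergence by the term test.

(-81/50, 81/50)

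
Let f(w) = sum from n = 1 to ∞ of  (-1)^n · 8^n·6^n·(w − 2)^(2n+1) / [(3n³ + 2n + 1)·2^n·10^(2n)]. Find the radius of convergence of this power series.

The ratio of consecutive coefficients is [(3n³ + 2n + 1)/(3(n+1)³ + 2(n+1) + 1)] · 8·6/(2·100) → 6/25.
Since the exponent of (w − 2) increases by 2 each term, convergence requires |w − 2|² < 25/6, hence R = 5√6/6.

R = 5√6/6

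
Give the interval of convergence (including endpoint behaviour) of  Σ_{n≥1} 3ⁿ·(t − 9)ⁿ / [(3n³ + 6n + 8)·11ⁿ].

Apply the ratio test: |a_{n+1}| / |a_n| = [(3n³ + 6n + 8)/(3(n+1)³ + 6(n+1) + 8)] · 3/11, which tends to 3/11 as n → ∞.
Convergence for |t − 9| · 3/11 < 1, i.e. |t − 9| < 11/3. So R = 11/3.
Check t = 38/3: the terms are on the order of 1/n³, so the series converges absolutely by comparison with the p-series (p = 3 > 1).
At t = 16/3: the series is dominated by a constant times Σ 1/n³, which converges (p = 3 > 1).

[16/3, 38/3]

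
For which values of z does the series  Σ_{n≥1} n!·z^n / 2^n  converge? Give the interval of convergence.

{0}

Apply the ratio test: |a_{n+1}| / |a_n| = (n+1) · 1/2, which tends to ∞ as n → ∞.
Since the ratio → ∞, the series diverges for every z ≠ 0, and R = 0.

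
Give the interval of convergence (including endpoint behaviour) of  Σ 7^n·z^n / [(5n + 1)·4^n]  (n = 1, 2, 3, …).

Apply the ratio test: |a_{n+1}| / |a_n| = [(5n + 1)/(5(n+1) + 1)] · 7/4, which tends to 7/4 as n → ∞.
Hence the series converges for |z| < 1/(7/4) = 4/7, so the radius of convergence is 4/7.
When z = 4/7, the terms are asymptotic to a nonzero constant times 1/n, so the series diverges by limit comparison with Σ 1/n.
Check z = -4/7: convergence follows from the alternating series test (terms decrease monotonically to 0).

[-4/7, 4/7)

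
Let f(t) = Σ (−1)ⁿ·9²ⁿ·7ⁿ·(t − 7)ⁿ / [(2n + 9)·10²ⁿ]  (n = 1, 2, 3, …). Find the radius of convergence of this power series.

By the ratio test, |a_{n+1}/a_n| = [(2n + 9)/(2(n+1) + 9)] · 81·7/100 → 567/100.
Hence the series converges for |t − 7| < 1/(567/100) = 100/567, so the radius of convergence is 100/567.

R = 100/567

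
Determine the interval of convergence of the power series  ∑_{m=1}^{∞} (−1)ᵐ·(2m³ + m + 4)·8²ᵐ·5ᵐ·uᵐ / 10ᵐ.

Apply the ratio test: |a_{m+1}| / |a_m| = [(2(m+1)³ + (m+1) + 4)/(2m³ + m + 4)] · 64·5/10, which tends to 32 as m → ∞.
Hence the series converges for |u| < 1/(32) = 1/32, so the radius of convergence is 1/32.
When u = 1/32, the terms have absolute value of order m³, which does not tend to 0, so the series diverges by the divergence test.
When u = -1/32, the terms have absolute value of order m³, which does not tend to 0, so the series diverges by the divergence test.

(-1/32, 1/32)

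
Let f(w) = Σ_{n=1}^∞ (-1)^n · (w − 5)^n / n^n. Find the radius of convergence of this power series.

Applying the root test, |a_n|^(1/n) = 1/n → 0.
The limit is 0 for every w, so R = ∞.

R = ∞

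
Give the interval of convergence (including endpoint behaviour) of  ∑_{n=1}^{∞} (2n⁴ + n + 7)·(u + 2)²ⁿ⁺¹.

(-3, -1)

Apply the ratio test: |a_{n+1}| / |a_n| = (2(n+1)⁴ + (n+1) + 7)/(2n⁴ + n + 7), which tends to 1 as n → ∞.
Writing y = (u + 2)², the series in y has radius 1, so |u + 2| < √(1) = 1 and R = 1.
Check u = -1: the n-th term does not approach 0; divergence by the term test.
At u = -3: the terms do not tend to 0, so the series diverges.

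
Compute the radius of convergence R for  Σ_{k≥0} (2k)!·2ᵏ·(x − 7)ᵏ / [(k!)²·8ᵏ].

R = 1

Ratio test: |a_{k+1}/a_k| = (2k+1)·(2k+2)/(k+1)² · 2/8 → 1 as k → ∞.
Convergence for |x − 7| < 1, so R = 1.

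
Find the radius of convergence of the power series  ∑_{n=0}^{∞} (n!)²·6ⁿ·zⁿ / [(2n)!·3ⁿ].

Apply the ratio test: |a_{n+1}| / |a_n| = (n+1)²/[(2n+1)·(2n+2)] · 6/3, which tends to 1/2 as n → ∞.
Convergence for |z| · 1/2 < 1, i.e. |z| < 2. So R = 2.

R = 2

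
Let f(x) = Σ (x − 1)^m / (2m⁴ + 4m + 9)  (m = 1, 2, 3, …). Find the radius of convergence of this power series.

Ratio test: |a_{m+1}/a_m| = (2m⁴ + 4m + 9)/(2(m+1)⁴ + 4(m+1) + 9) → 1 as m → ∞.
Hence R = 1.

R = 1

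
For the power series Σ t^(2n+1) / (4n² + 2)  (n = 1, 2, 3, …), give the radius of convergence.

R = 1

Ratio test: |a_{n+1}/a_n| = (4n² + 2)/(4(n+1)² + 2) → 1 as n → ∞.
Successive powers of t differ by 2, so the series converges when |t|² · 1 < 1, i.e. |t| < √(1) = 1. So R = 1.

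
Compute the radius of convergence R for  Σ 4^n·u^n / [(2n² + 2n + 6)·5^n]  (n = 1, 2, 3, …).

R = 5/4

By the ratio test, |a_{n+1}/a_n| = [(2n² + 2n + 6)/(2(n+1)² + 2(n+1) + 6)] · 4/5 → 4/5.
Hence the series converges for |u| < 1/(4/5) = 5/4, so the radius of convergence is 5/4.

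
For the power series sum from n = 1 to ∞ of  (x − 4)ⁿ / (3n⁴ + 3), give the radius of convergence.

R = 1

Apply the ratio test: |a_{n+1}| / |a_n| = (3n⁴ + 3)/(3(n+1)⁴ + 3), which tends to 1 as n → ∞.
Hence R = 1.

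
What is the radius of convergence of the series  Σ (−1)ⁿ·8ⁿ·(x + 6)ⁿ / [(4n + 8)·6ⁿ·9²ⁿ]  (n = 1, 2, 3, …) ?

R = 243/4

The ratio of consecutive coefficients is [(4n + 8)/(4(n+1) + 8)] · 8/(6·81) → 4/243.
Thus R = 1/(4/243) = 243/4.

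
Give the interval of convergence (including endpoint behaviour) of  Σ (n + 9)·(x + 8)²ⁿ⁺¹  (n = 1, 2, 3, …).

By the ratio test, |a_{n+1}/a_n| = ((n+1) + 9)/(n + 9) → 1.
Writing y = (x + 8)², the series in y has radius 1, so |x + 8| < √(1) = 1 and R = 1.
At x = -7: the terms do not tend to 0, so the series diverges.
When x = -9, the terms have absolute value of order n, which does not tend to 0, so the series diverges by the divergence test.

(-9, -7)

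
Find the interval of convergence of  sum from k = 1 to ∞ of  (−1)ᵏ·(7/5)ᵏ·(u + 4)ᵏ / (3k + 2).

(-33/7, -23/7]

Apply the ratio test: |a_{k+1}| / |a_k| = [(3k + 2)/(3(k+1) + 2)] · 7/5, which tends to 7/5 as k → ∞.
Hence the series converges for |u + 4| < 1/(7/5) = 5/7, so the radius of convergence is 5/7.
When u = -23/7, convergence follows from the alternating series test (terms decrease monotonically to 0).
At u = -33/7: the terms behave like c/k; limit comparison with the harmonic series gives divergence.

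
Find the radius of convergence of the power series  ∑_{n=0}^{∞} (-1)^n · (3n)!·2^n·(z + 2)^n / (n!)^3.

R = 1/54

By the ratio test, |a_{n+1}/a_n| = (3n+1)·(3n+2)·(3n+3)/(n+1)³ · 2 → 54.
Hence the series converges for |z + 2| < 1/(54) = 1/54, so the radius of convergence is 1/54.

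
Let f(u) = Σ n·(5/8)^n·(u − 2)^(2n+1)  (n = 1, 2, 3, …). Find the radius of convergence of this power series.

By the ratio test, |a_{n+1}/a_n| = [(n+1)/n] · 5/8 → 5/8.
Successive powers of (u − 2) differ by 2, so the series converges when |u − 2|² · 5/8 < 1, i.e. |u − 2| < √(8/5). So R = 2√10/5.

R = 2√10/5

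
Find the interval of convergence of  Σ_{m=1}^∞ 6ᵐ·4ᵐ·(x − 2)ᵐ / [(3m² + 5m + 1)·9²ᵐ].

[-11/8, 43/8]

Apply the ratio test: |a_{m+1}| / |a_m| = [(3m² + 5m + 1)/(3(m+1)² + 5(m+1) + 1)] · 6·4/81, which tends to 8/27 as m → ∞.
Hence the series converges for |x − 2| < 1/(8/27) = 27/8, so the radius of convergence is 27/8.
Check x = 43/8: the terms are on the order of 1/m², so the series converges absolutely by comparison with the p-series (p = 2 > 1).
At x = -11/8: the terms are on the order of 1/m², so the series converges absolutely by comparison with the p-series (p = 2 > 1).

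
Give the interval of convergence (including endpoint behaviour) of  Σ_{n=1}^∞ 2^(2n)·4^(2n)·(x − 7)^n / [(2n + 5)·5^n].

[443/64, 453/64)

The ratio of consecutive coefficients is [(2n + 5)/(2(n+1) + 5)] · 4·16/5 → 64/5.
Convergence for |x − 7| · 64/5 < 1, i.e. |x − 7| < 5/64. So R = 5/64.
When x = 453/64, the terms are asymptotic to a nonzero constant times 1/n, so the series diverges by limit comparison with Σ 1/n.
When x = 443/64, the terms alternate in sign and decrease monotonically to 0 in absolute value (size ~ c/n), so the alternating series test gives convergence.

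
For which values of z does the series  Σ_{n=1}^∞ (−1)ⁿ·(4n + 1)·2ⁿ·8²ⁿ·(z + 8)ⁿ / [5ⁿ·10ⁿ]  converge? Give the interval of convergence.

Ratio test: |a_{n+1}/a_n| = [(4(n+1) + 1)/(4n + 1)] · 2·64/(5·10) → 64/25 as n → ∞.
Thus R = 1/(64/25) = 25/64.
Check z = -487/64: the terms do not tend to 0, so the series diverges.
At z = -537/64: the n-th term does not approach 0; divergence by the term test.

(-537/64, -487/64)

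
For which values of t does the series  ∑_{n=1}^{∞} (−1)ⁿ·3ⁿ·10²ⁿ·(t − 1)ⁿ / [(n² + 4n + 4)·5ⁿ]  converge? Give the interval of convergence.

Ratio test: |a_{n+1}/a_n| = [(n² + 4n + 4)/((n+1)² + 4(n+1) + 4)] · 3·100/5 → 60 as n → ∞.
Thus R = 1/(60) = 1/60.
At t = 61/60: the terms are on the order of 1/n², so the series converges absolutely by comparison with the p-series (p = 2 > 1).
At t = 59/60: absolute convergence follows by limit comparison with Σ 1/n².

[59/60, 61/60]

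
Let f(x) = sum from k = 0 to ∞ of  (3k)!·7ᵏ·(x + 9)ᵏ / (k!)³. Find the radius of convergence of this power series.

R = 1/189

By the ratio test, |a_{k+1}/a_k| = (3k+1)·(3k+2)·(3k+3)/(k+1)³ · 7 → 189.
The series converges when 189 · |x + 9| < 1, giving R = 1/189.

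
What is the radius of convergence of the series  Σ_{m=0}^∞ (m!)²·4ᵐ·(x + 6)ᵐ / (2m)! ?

R = 1

By the ratio test, |a_{m+1}/a_m| = (m+1)²/[(2m+1)·(2m+2)] · 4 → 1.
So the series converges when |x + 6| < 1 and diverges when |x + 6| > 1; R = 1.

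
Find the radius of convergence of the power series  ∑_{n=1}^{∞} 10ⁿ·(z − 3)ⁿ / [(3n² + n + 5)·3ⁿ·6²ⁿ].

Apply the ratio test: |a_{n+1}| / |a_n| = [(3n² + n + 5)/(3(n+1)² + (n+1) + 5)] · 10/(3·36), which tends to 5/54 as n → ∞.
Hence the series converges for |z − 3| < 1/(5/54) = 54/5, so the radius of convergence is 54/5.

R = 54/5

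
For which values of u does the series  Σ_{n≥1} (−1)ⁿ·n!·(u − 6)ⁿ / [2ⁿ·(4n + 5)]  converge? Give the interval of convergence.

{6}

By the ratio test, |a_{n+1}/a_n| = (n+1) · 1/2 · (4n + 5)/(4(n+1) + 5) → ∞.
The ratio grows without bound, so the series diverges whenever (u − 6) ≠ 0; it converges only at u = 6. R = 0.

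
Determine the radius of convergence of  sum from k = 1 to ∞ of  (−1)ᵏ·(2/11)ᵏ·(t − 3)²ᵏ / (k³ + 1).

Ratio test: |a_{k+1}/a_k| = [(k³ + 1)/((k+1)³ + 1)] · 2/11 → 2/11 as k → ∞.
Since the exponent of (t − 3) increases by 2 each term, convergence requires |t − 3|² < 11/2, hence R = √22/2.

R = √22/2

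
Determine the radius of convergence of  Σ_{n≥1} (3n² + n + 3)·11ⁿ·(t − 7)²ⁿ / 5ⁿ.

By the ratio test, |a_{n+1}/a_n| = [(3(n+1)² + (n+1) + 3)/(3n² + n + 3)] · 11/5 → 11/5.
Writing y = (t − 7)², the series in y has radius 5/11, so |t − 7| < √(5/11) and R = √55/11.

R = √55/11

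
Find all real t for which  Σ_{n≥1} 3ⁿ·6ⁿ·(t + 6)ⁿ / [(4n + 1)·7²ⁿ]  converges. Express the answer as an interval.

The ratio of consecutive coefficients is [(4n + 1)/(4(n+1) + 1)] · 3·6/49 → 18/49.
Convergence for |t + 6| · 18/49 < 1, i.e. |t + 6| < 49/18. So R = 49/18.
When t = -59/18, the terms are asymptotic to a nonzero constant times 1/n, so the series diverges by limit comparison with Σ 1/n.
At t = -157/18: convergence follows from the alternating series test (terms decrease monotonically to 0).

[-157/18, -59/18)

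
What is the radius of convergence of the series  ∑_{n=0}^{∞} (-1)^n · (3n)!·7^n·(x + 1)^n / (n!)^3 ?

Apply the ratio test: |a_{n+1}| / |a_n| = (3n+1)·(3n+2)·(3n+3)/(n+1)³ · 7, which tends to 189 as n → ∞.
Convergence for |x + 1| · 189 < 1, i.e. |x + 1| < 1/189. So R = 1/189.

R = 1/189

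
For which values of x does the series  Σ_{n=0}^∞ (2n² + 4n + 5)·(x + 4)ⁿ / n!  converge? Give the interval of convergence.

Ratio test: |a_{n+1}/a_n| = (2(n+1)² + 4(n+1) + 5)/(2n² + 4n + 5) · 1/(n+1) → 0 as n → ∞.
The ratio tends to 0 regardless of x, hence R = ∞.

(−∞, ∞)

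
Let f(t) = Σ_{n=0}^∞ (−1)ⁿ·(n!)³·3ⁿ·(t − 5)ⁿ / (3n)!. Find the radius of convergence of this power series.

R = 9

Ratio test: |a_{n+1}/a_n| = (n+1)³/[(3n+1)·(3n+2)·(3n+3)] · 3 → 1/9 as n → ∞.
Hence the series converges for |t − 5| < 1/(1/9) = 9, so the radius of convergence is 9.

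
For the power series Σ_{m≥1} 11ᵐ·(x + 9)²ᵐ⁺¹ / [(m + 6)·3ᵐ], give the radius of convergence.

R = √33/11

The ratio of consecutive coefficients is [(m + 6)/((m+1) + 6)] · 11/3 → 11/3.
Writing y = (x + 9)², the series in y has radius 3/11, so |x + 9| < √(3/11) and R = √33/11.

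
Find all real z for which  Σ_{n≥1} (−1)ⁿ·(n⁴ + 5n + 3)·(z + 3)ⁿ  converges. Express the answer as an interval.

By the ratio test, |a_{n+1}/a_n| = ((n+1)⁴ + 5(n+1) + 3)/(n⁴ + 5n + 3) → 1.
Hence R = 1.
At z = -2: the terms do not tend to 0, so the series diverges.
Endpoint z = -4: the terms do not tend to 0, so the series diverges.

(-4, -2)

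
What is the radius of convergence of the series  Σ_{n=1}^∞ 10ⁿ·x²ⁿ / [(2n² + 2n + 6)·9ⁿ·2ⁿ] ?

The ratio of consecutive coefficients is [(2n² + 2n + 6)/(2(n+1)² + 2(n+1) + 6)] · 10/(9·2) → 5/9.
Writing y = x², the series in y has radius 9/5, so |x| < √(9/5) and R = 3√5/5.

R = 3√5/5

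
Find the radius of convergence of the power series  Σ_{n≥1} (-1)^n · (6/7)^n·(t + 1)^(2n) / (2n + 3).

Ratio test: |a_{n+1}/a_n| = [(2n + 3)/(2(n+1) + 3)] · 6/7 → 6/7 as n → ∞.
Writing y = (t + 1)², the series in y has radius 7/6, so |t + 1| < √(7/6) and R = √42/6.

R = √42/6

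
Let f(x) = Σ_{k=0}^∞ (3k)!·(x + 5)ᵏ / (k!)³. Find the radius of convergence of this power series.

R = 1/27

By the ratio test, |a_{k+1}/a_k| = (3k+1)·(3k+2)·(3k+3)/(k+1)³ → 27.
The series converges when 27 · |x + 5| < 1, giving R = 1/27.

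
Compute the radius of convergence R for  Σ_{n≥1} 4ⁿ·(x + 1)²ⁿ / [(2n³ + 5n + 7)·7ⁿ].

Apply the ratio test: |a_{n+1}| / |a_n| = [(2n³ + 5n + 7)/(2(n+1)³ + 5(n+1) + 7)] · 4/7, which tends to 4/7 as n → ∞.
Successive powers of (x + 1) differ by 2, so the series converges when |x + 1|² · 4/7 < 1, i.e. |x + 1| < √(7/4). So R = √7/2.

R = √7/2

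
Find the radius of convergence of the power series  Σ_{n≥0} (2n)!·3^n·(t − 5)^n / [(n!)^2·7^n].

The ratio of consecutive coefficients is (2n+1)·(2n+2)/(n+1)² · 3/7 → 12/7.
Thus R = 1/(12/7) = 7/12.

R = 7/12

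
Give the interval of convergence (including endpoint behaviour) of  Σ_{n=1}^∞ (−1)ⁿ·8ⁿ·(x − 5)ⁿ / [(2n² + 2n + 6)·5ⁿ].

[35/8, 45/8]

By the ratio test, |a_{n+1}/a_n| = [(2n² + 2n + 6)/(2(n+1)² + 2(n+1) + 6)] · 8/5 → 8/5.
Convergence for |x − 5| · 8/5 < 1, i.e. |x − 5| < 5/8. So R = 5/8.
At x = 45/8: the series is dominated by a constant times Σ 1/n², which converges (p = 2 > 1).
When x = 35/8, the series is dominated by a constant times Σ 1/n², which converges (p = 2 > 1).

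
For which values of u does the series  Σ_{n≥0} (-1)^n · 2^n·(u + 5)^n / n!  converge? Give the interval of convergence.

(−∞, ∞)

The ratio of consecutive coefficients is 2 · 1/(n+1) → 0.
Since the limit is 0 < 1 for every u, the series converges on all of ℝ and R = ∞.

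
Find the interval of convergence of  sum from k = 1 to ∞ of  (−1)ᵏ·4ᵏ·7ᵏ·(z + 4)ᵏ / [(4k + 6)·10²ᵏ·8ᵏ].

The ratio of consecutive coefficients is [(4k + 6)/(4(k+1) + 6)] · 4·7/(100·8) → 7/200.
The series converges when 7/200 · |z + 4| < 1, giving R = 200/7.
Endpoint z = 172/7: convergence follows from the alternating series test (terms decrease monotonically to 0).
Endpoint z = -228/7: comparison with the harmonic series Σ 1/k shows the series diverges.

(-228/7, 172/7]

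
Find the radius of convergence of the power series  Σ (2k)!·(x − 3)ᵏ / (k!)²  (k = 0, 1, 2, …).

R = 1/4

By the ratio test, |a_{k+1}/a_k| = (2k+1)·(2k+2)/(k+1)² → 4.
Convergence for |x − 3| · 4 < 1, i.e. |x − 3| < 1/4. So R = 1/4.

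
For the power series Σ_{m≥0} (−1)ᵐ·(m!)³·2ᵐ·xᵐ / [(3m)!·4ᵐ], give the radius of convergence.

R = 54

Ratio test: |a_{m+1}/a_m| = (m+1)³/[(3m+1)·(3m+2)·(3m+3)] · 2/4 → 1/54 as m → ∞.
Convergence for |x| · 1/54 < 1, i.e. |x| < 54. So R = 54.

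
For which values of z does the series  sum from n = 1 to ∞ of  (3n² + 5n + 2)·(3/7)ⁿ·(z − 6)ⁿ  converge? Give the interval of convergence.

(11/3, 25/3)

The ratio of consecutive coefficients is [(3(n+1)² + 5(n+1) + 2)/(3n² + 5n + 2)] · 3/7 → 3/7.
Convergence for |z − 6| · 3/7 < 1, i.e. |z − 6| < 7/3. So R = 7/3.
Endpoint z = 25/3: the terms do not tend to 0, so the series diverges.
At z = 11/3: the terms do not tend to 0, so the series diverges.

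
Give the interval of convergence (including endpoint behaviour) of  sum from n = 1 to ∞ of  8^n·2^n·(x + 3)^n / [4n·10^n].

[-29/8, -19/8)

By the ratio test, |a_{n+1}/a_n| = [4n/4(n+1)] · 8·2/10 → 8/5.
The series converges when 8/5 · |x + 3| < 1, giving R = 5/8.
Check x = -19/8: the terms are asymptotic to a nonzero constant times 1/n, so the series diverges by limit comparison with Σ 1/n.
Check x = -29/8: convergence follows from the alternating series test (terms decrease monotonically to 0).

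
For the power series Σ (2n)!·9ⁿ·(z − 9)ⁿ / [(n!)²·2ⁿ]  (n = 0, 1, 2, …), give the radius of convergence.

R = 1/18

The ratio of consecutive coefficients is (2n+1)·(2n+2)/(n+1)² · 9/2 → 18.
Convergence for |z − 9| · 18 < 1, i.e. |z − 9| < 1/18. So R = 1/18.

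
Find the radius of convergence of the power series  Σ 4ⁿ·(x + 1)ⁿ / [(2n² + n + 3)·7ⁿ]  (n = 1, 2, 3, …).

R = 7/4

Apply the ratio test: |a_{n+1}| / |a_n| = [(2n² + n + 3)/(2(n+1)² + (n+1) + 3)] · 4/7, which tends to 4/7 as n → ∞.
Hence the series converges for |x + 1| < 1/(4/7) = 7/4, so the radius of convergence is 7/4.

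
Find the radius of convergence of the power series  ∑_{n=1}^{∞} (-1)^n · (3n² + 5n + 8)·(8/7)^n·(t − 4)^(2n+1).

R = √14/4

By the ratio test, |a_{n+1}/a_n| = [(3(n+1)² + 5(n+1) + 8)/(3n² + 5n + 8)] · 8/7 → 8/7.
Since the exponent of (t − 4) increases by 2 each term, convergence requires |t − 4|² < 7/8, hence R = √14/4.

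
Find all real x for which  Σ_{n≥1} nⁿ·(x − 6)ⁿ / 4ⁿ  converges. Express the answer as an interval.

By the Cauchy root test, |a_n|^(1/n) = n/4 → ∞.
Since the n-th root of |a_n| is unbounded, the series converges only at x = 6; R = 0.

{6}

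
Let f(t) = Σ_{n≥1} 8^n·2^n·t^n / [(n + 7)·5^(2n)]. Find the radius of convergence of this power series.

R = 25/16

Apply the ratio test: |a_{n+1}| / |a_n| = [(n + 7)/((n+1) + 7)] · 8·2/25, which tends to 16/25 as n → ∞.
The series converges when 16/25 · |t| < 1, giving R = 25/16.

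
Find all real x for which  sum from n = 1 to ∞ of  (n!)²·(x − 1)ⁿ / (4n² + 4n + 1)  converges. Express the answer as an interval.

{1}

The ratio of consecutive coefficients is (n+1)² · (4n² + 4n + 1)/(4(n+1)² + 4(n+1) + 1) → ∞.
The terms grow without bound for any (x − 1) ≠ 0, so R = 0 (convergence only at x = 1).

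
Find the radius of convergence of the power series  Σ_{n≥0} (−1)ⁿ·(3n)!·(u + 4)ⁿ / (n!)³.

Ratio test: |a_{n+1}/a_n| = (3n+1)·(3n+2)·(3n+3)/(n+1)³ → 27 as n → ∞.
The series converges when 27 · |u + 4| < 1, giving R = 1/27.

R = 1/27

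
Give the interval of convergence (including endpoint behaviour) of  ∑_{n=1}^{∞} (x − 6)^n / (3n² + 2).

Ratio test: |a_{n+1}/a_n| = (3n² + 2)/(3(n+1)² + 2) → 1 as n → ∞.
Hence R = 1.
Endpoint x = 7: the series is dominated by a constant times Σ 1/n², which converges (p = 2 > 1).
When x = 5, the terms are on the order of 1/n², so the series converges absolutely by comparison with the p-series (p = 2 > 1).

[5, 7]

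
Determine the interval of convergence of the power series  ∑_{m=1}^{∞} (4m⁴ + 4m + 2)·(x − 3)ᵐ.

Apply the ratio test: |a_{m+1}| / |a_m| = (4(m+1)⁴ + 4(m+1) + 2)/(4m⁴ + 4m + 2), which tends to 1 as m → ∞.
Hence R = 1.
At x = 4: the terms have absolute value of order m⁴, which does not tend to 0, so the series diverges by the divergence test.
Check x = 2: the terms have absolute value of order m⁴, which does not tend to 0, so the series diverges by the divergence test.

(2, 4)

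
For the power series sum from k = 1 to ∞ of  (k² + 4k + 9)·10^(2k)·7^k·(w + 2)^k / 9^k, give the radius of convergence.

R = 9/700

By the ratio test, |a_{k+1}/a_k| = [((k+1)² + 4(k+1) + 9)/(k² + 4k + 9)] · 100·7/9 → 700/9.
The series converges when 700/9 · |w + 2| < 1, giving R = 9/700.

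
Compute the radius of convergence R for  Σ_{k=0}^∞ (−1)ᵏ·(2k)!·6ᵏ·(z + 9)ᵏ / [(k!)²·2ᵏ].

Ratio test: |a_{k+1}/a_k| = (2k+1)·(2k+2)/(k+1)² · 6/2 → 12 as k → ∞.
The series converges when 12 · |z + 9| < 1, giving R = 1/12.

R = 1/12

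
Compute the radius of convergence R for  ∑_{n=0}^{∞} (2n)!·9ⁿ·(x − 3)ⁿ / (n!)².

By the ratio test, |a_{n+1}/a_n| = (2n+1)·(2n+2)/(n+1)² · 9 → 36.
Hence the series converges for |x − 3| < 1/(36) = 1/36, so the radius of convergence is 1/36.

R = 1/36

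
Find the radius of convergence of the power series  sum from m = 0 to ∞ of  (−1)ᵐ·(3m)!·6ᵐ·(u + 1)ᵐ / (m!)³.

R = 1/162

Ratio test: |a_{m+1}/a_m| = (3m+1)·(3m+2)·(3m+3)/(m+1)³ · 6 → 162 as m → ∞.
Hence the series converges for |u + 1| < 1/(162) = 1/162, so the radius of convergence is 1/162.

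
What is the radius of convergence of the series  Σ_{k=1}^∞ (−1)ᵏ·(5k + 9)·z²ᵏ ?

The ratio of consecutive coefficients is (5(k+1) + 9)/(5k + 9) → 1.
Writing y = z², the series in y has radius 1, so |z| < √(1) = 1 and R = 1.

R = 1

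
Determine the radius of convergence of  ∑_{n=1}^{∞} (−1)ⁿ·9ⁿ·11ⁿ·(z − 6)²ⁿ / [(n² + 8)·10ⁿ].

By the ratio test, |a_{n+1}/a_n| = [(n² + 8)/((n+1)² + 8)] · 9·11/10 → 99/10.
Writing y = (z − 6)², the series in y has radius 10/99, so |z − 6| < √(10/99) and R = √110/33.

R = √110/33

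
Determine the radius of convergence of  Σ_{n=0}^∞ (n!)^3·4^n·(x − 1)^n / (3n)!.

R = 27/4

Apply the ratio test: |a_{n+1}| / |a_n| = (n+1)³/[(3n+1)·(3n+2)·(3n+3)] · 4, which tends to 4/27 as n → ∞.
Hence the series converges for |x − 1| < 1/(4/27) = 27/4, so the radius of convergence is 27/4.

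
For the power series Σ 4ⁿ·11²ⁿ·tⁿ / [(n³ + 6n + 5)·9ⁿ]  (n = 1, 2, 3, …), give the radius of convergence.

R = 9/484

By the ratio test, |a_{n+1}/a_n| = [(n³ + 6n + 5)/((n+1)³ + 6(n+1) + 5)] · 4·121/9 → 484/9.
Hence the series converges for |t| < 1/(484/9) = 9/484, so the radius of convergence is 9/484.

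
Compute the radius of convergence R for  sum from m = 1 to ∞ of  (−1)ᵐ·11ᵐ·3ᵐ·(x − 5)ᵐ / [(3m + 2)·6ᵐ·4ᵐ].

R = 8/11

Apply the ratio test: |a_{m+1}| / |a_m| = [(3m + 2)/(3(m+1) + 2)] · 11·3/(6·4), which tends to 11/8 as m → ∞.
Thus R = 1/(11/8) = 8/11.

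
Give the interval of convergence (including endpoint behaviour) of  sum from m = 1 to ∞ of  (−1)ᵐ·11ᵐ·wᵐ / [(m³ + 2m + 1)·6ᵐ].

Apply the ratio test: |a_{m+1}| / |a_m| = [(m³ + 2m + 1)/((m+1)³ + 2(m+1) + 1)] · 11/6, which tends to 11/6 as m → ∞.
The series converges when 11/6 · |w| < 1, giving R = 6/11.
Check w = 6/11: the terms are on the order of 1/m³, so the series converges absolutely by comparison with the p-series (p = 3 > 1).
Check w = -6/11: absolute convergence follows by limit comparison with Σ 1/m³.

[-6/11, 6/11]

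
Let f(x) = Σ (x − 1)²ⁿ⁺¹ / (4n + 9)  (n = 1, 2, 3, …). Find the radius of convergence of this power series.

Apply the ratio test: |a_{n+1}| / |a_n| = (4n + 9)/(4(n+1) + 9), which tends to 1 as n → ∞.
Writing y = (x − 1)², the series in y has radius 1, so |x − 1| < √(1) = 1 and R = 1.

R = 1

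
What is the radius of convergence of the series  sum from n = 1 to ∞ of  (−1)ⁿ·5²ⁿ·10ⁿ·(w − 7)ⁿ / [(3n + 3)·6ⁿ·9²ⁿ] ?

R = 243/125

By the ratio test, |a_{n+1}/a_n| = [(3n + 3)/(3(n+1) + 3)] · 25·10/(6·81) → 125/243.
Thus R = 1/(125/243) = 243/125.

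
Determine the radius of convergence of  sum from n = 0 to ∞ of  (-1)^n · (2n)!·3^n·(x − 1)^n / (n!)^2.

R = 1/12

Ratio test: |a_{n+1}/a_n| = (2n+1)·(2n+2)/(n+1)² · 3 → 12 as n → ∞.
Convergence for |x − 1| · 12 < 1, i.e. |x − 1| < 1/12. So R = 1/12.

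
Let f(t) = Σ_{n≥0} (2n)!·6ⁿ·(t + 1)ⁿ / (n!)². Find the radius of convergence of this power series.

By the ratio test, |a_{n+1}/a_n| = (2n+1)·(2n+2)/(n+1)² · 6 → 24.
Thus R = 1/(24) = 1/24.

R = 1/24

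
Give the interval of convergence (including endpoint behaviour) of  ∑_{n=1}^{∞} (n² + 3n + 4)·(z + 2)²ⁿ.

Ratio test: |a_{n+1}/a_n| = ((n+1)² + 3(n+1) + 4)/(n² + 3n + 4) → 1 as n → ∞.
Since the exponent of (z + 2) increases by 2 each term, convergence requires |z + 2|² < 1, hence R = 1.
Endpoint z = -1: the terms do not tend to 0, so the series diverges.
Check z = -3: the n-th term does not approach 0; divergence by the term test.

(-3, -1)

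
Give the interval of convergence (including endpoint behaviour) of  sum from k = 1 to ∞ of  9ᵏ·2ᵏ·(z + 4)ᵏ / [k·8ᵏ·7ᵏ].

By the ratio test, |a_{k+1}/a_k| = [k/(k+1)] · 9·2/(8·7) → 9/28.
Hence the series converges for |z + 4| < 1/(9/28) = 28/9, so the radius of convergence is 28/9.
When z = -8/9, the terms behave like c/k; limit comparison with the harmonic series gives divergence.
Check z = -64/9: an alternating series whose terms decrease to 0 in absolute value, so it converges by the Leibniz criterion.

[-64/9, -8/9)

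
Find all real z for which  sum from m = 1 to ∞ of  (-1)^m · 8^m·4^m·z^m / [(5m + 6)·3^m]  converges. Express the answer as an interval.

Ratio test: |a_{m+1}/a_m| = [(5m + 6)/(5(m+1) + 6)] · 8·4/3 → 32/3 as m → ∞.
Hence the series converges for |z| < 1/(32/3) = 3/32, so the radius of convergence is 3/32.
When z = 3/32, convergence follows from the alternating series test (terms decrease monotonically to 0).
Check z = -3/32: comparison with the harmonic series Σ 1/m shows the series diverges.

(-3/32, 3/32]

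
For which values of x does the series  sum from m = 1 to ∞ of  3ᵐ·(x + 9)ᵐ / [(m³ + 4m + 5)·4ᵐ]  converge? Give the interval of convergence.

Ratio test: |a_{m+1}/a_m| = [(m³ + 4m + 5)/((m+1)³ + 4(m+1) + 5)] · 3/4 → 3/4 as m → ∞.
The series converges when 3/4 · |x + 9| < 1, giving R = 4/3.
Check x = -23/3: the series is dominated by a constant times Σ 1/m³, which converges (p = 3 > 1).
Endpoint x = -31/3: the terms are on the order of 1/m³, so the series converges absolutely by comparison with the p-series (p = 3 > 1).

[-31/3, -23/3]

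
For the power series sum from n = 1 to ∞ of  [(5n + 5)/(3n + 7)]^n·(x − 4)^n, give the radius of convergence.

By the Cauchy root test, |a_n|^(1/n) = (5n + 5)/(3n + 7) → 5/3.
Convergence for |x − 4| · 5/3 < 1, i.e. |x − 4| < 3/5. So R = 3/5.

R = 3/5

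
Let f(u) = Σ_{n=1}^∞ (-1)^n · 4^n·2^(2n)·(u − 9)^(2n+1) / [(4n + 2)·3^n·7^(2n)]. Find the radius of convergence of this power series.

R = 7√3/4

Ratio test: |a_{n+1}/a_n| = [(4n + 2)/(4(n+1) + 2)] · 4·4/(3·49) → 16/147 as n → ∞.
Since the exponent of (u − 9) increases by 2 each term, convergence requires |u − 9|² < 147/16, hence R = 7√3/4.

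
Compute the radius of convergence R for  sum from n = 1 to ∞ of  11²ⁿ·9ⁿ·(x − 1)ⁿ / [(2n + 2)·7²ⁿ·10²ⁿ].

Ratio test: |a_{n+1}/a_n| = [(2n + 2)/(2(n+1) + 2)] · 121·9/(49·100) → 1089/4900 as n → ∞.
Convergence for |x − 1| · 1089/4900 < 1, i.e. |x − 1| < 4900/1089. So R = 4900/1089.

R = 4900/1089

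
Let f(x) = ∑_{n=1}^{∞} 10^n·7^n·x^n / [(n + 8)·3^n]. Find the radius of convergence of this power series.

By the ratio test, |a_{n+1}/a_n| = [(n + 8)/((n+1) + 8)] · 10·7/3 → 70/3.
Hence the series converges for |x| < 1/(70/3) = 3/70, so the radius of convergence is 3/70.

R = 3/70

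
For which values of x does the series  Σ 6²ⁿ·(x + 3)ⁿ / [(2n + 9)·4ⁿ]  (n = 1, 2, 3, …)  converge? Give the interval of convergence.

Apply the ratio test: |a_{n+1}| / |a_n| = [(2n + 9)/(2(n+1) + 9)] · 36/4, which tends to 9 as n → ∞.
Thus R = 1/(9) = 1/9.
At x = -26/9: the terms behave like c/n; limit comparison with the harmonic series gives divergence.
At x = -28/9: an alternating series whose terms decrease to 0 in absolute value, so it converges by the Leibniz criterion.

[-28/9, -26/9)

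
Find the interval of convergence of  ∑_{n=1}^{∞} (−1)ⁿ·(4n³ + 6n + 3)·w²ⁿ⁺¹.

The ratio of consecutive coefficients is (4(n+1)³ + 6(n+1) + 3)/(4n³ + 6n + 3) → 1.
Writing y = w², the series in y has radius 1, so |w| < √(1) = 1 and R = 1.
When w = 1, the terms have absolute value of order n³, which does not tend to 0, so the series diverges by the divergence test.
Endpoint w = -1: the terms do not tend to 0, so the series diverges.

(-1, 1)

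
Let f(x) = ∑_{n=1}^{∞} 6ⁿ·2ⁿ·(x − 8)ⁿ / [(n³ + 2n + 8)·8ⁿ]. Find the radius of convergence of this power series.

R = 2/3

The ratio of consecutive coefficients is [(n³ + 2n + 8)/((n+1)³ + 2(n+1) + 8)] · 6·2/8 → 3/2.
Hence the series converges for |x − 8| < 1/(3/2) = 2/3, so the radius of convergence is 2/3.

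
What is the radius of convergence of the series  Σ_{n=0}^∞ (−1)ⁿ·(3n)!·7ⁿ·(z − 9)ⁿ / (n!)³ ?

Apply the ratio test: |a_{n+1}| / |a_n| = (3n+1)·(3n+2)·(3n+3)/(n+1)³ · 7, which tends to 189 as n → ∞.
Convergence for |z − 9| · 189 < 1, i.e. |z − 9| < 1/189. So R = 1/189.

R = 1/189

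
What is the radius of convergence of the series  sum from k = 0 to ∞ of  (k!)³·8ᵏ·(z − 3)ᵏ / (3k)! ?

R = 27/8

The ratio of consecutive coefficients is (k+1)³/[(3k+1)·(3k+2)·(3k+3)] · 8 → 8/27.
The series converges when 8/27 · |z − 3| < 1, giving R = 27/8.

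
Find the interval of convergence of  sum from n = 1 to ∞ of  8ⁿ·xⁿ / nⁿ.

Applying the root test, |a_n|^(1/n) = 8/n → 0.
The limit is 0 for every x, so R = ∞.

(−∞, ∞)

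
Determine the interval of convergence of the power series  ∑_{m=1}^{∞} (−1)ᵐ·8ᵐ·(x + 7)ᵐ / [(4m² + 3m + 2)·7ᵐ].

By the ratio test, |a_{m+1}/a_m| = [(4m² + 3m + 2)/(4(m+1)² + 3(m+1) + 2)] · 8/7 → 8/7.
The series converges when 8/7 · |x + 7| < 1, giving R = 7/8.
Check x = -49/8: absolute convergence follows by limit comparison with Σ 1/m².
When x = -63/8, the series is dominated by a constant times Σ 1/m², which converges (p = 2 > 1).

[-63/8, -49/8]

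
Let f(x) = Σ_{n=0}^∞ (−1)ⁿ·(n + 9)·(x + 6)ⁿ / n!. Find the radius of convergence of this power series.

By the ratio test, |a_{n+1}/a_n| = ((n+1) + 9)/(n + 9) · 1/(n+1) → 0.
Since the limit is 0 < 1 for every x, the series converges on all of ℝ and R = ∞.

R = ∞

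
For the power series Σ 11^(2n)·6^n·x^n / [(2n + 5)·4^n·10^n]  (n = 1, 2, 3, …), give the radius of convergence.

Ratio test: |a_{n+1}/a_n| = [(2n + 5)/(2(n+1) + 5)] · 121·6/(4·10) → 363/20 as n → ∞.
Convergence for |x| · 363/20 < 1, i.e. |x| < 20/363. So R = 20/363.

R = 20/363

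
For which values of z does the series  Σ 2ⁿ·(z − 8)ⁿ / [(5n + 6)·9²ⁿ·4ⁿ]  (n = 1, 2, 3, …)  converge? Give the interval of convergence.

Ratio test: |a_{n+1}/a_n| = [(5n + 6)/(5(n+1) + 6)] · 2/(81·4) → 1/162 as n → ∞.
Convergence for |z − 8| · 1/162 < 1, i.e. |z − 8| < 162. So R = 162.
At z = 170: the terms behave like c/n; limit comparison with the harmonic series gives divergence.
At z = -154: convergence follows from the alternating series test (terms decrease monotonically to 0).

[-154, 170)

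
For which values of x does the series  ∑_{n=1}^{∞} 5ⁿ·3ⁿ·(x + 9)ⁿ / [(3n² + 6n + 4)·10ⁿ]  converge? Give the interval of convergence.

Apply the ratio test: |a_{n+1}| / |a_n| = [(3n² + 6n + 4)/(3(n+1)² + 6(n+1) + 4)] · 5·3/10, which tends to 3/2 as n → ∞.
Thus R = 1/(3/2) = 2/3.
Endpoint x = -25/3: the series is dominated by a constant times Σ 1/n², which converges (p = 2 > 1).
At x = -29/3: the series is dominated by a constant times Σ 1/n², which converges (p = 2 > 1).

[-29/3, -25/3]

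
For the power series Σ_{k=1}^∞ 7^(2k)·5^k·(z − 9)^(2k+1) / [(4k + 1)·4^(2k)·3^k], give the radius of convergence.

Apply the ratio test: |a_{k+1}| / |a_k| = [(4k + 1)/(4(k+1) + 1)] · 49·5/(16·3), which tends to 245/48 as k → ∞.
Writing y = (z − 9)², the series in y has radius 48/245, so |z − 9| < √(48/245) and R = 4√15/35.

R = 4√15/35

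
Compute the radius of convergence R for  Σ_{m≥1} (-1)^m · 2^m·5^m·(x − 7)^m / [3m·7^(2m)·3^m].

Ratio test: |a_{m+1}/a_m| = [3m/3(m+1)] · 2·5/(49·3) → 10/147 as m → ∞.
Convergence for |x − 7| · 10/147 < 1, i.e. |x − 7| < 147/10. So R = 147/10.

R = 147/10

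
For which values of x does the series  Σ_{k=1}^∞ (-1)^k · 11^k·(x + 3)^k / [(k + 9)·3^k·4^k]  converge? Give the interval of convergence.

(-45/11, -21/11]

The ratio of consecutive coefficients is [(k + 9)/((k+1) + 9)] · 11/(3·4) → 11/12.
The series converges when 11/12 · |x + 3| < 1, giving R = 12/11.
At x = -21/11: the terms alternate in sign and decrease monotonically to 0 in absolute value (size ~ c/k), so the alternating series test gives convergence.
At x = -45/11: the terms behave like c/k; limit comparison with the harmonic series gives divergence.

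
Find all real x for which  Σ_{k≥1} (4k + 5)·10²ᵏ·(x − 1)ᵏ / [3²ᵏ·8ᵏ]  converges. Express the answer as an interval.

Ratio test: |a_{k+1}/a_k| = [(4(k+1) + 5)/(4k + 5)] · 100/(9·8) → 25/18 as k → ∞.
Thus R = 1/(25/18) = 18/25.
Endpoint x = 43/25: the terms have absolute value of order k, which does not tend to 0, so the series diverges by the divergence test.
Check x = 7/25: the k-th term does not approach 0; divergence by the term test.

(7/25, 43/25)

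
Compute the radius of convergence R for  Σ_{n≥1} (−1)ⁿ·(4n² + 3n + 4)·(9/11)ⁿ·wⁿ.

R = 11/9

Apply the ratio test: |a_{n+1}| / |a_n| = [(4(n+1)² + 3(n+1) + 4)/(4n² + 3n + 4)] · 9/11, which tends to 9/11 as n → ∞.
Hence the series converges for |w| < 1/(9/11) = 11/9, so the radius of convergence is 11/9.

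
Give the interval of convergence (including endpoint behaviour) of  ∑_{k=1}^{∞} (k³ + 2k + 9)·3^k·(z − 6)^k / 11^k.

(7/3, 29/3)

The ratio of consecutive coefficients is [((k+1)³ + 2(k+1) + 9)/(k³ + 2k + 9)] · 3/11 → 3/11.
Hence the series converges for |z − 6| < 1/(3/11) = 11/3, so the radius of convergence is 11/3.
Endpoint z = 29/3: the terms have absolute value of order k³, which does not tend to 0, so the series diverges by the divergence test.
When z = 7/3, the terms do not tend to 0, so the series diverges.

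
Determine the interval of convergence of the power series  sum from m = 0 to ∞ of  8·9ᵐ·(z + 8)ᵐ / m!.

(−∞, ∞)

Apply the ratio test: |a_{m+1}| / |a_m| = 8/8 · 9 · 1/(m+1), which tends to 0 as m → ∞.
Since the limit is 0 < 1 for every z, the series converges on all of ℝ and R = ∞.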